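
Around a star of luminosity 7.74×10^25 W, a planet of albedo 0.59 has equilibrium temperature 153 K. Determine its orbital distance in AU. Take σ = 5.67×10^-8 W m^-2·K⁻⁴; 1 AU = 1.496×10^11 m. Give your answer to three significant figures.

0.953 AU

The flux needed for this T is 4σT⁴/(1−0.59) = 303.1 W m^-2.
Then d = [L/(4πS)]^(1/2) = 1.425×10^11 m, i.e. 0.9528 AU.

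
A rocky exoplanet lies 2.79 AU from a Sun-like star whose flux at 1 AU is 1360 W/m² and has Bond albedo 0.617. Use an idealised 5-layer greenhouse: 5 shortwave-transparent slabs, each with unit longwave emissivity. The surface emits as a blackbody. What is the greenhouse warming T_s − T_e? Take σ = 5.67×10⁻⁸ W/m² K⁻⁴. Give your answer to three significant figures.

74.1 kelvin

By the inverse-square law, S = 1360/2.79² = 174.7 W/m².
OLR = S(1−α)/4 = 16.73 W/m²; the top layer radiates at T_e = 131.1 K.
T_s = (N+1)^(1/4)·T_e = 205.1 K.
So the greenhouse effect raises the surface by 205.1 − 131.1 = 74.06 K.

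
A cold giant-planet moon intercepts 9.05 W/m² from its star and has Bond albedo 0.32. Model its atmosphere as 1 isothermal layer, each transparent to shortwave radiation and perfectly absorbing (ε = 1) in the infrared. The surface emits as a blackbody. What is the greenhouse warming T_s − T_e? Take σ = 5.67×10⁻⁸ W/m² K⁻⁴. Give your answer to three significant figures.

13.7 K

Top-of-atmosphere balance: σT_e⁴ = S(1−α)/4 = 1.538 W/m² → T_e = 72.17 K.
Surface: T_s = (2)^¼·T_e = 85.83 K.
So the greenhouse effect raises the surface by 85.83 − 72.17 = 13.66 K.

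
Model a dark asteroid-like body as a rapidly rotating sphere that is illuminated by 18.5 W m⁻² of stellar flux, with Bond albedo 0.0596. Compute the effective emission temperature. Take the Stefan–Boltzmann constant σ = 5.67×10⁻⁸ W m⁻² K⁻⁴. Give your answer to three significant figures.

93.6 kelvin

Absorbed flux (global mean): S(1−α)/4 = 18.50·0.94/4 = 4.349 W m⁻².
In equilibrium σT⁴ equals this, so T = 93.59 K.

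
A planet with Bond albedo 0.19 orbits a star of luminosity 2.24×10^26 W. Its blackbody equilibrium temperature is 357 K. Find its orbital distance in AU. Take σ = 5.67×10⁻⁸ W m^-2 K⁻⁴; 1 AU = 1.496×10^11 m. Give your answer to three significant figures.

0.418 AU

Energy balance gives S = 4σT⁴/(1−α) = 4548 W m^-2.
From L = 4πd²S, d = √(2.24×10^26/(4π·4548)) = 6.260×10^10 m = 0.4185 AU.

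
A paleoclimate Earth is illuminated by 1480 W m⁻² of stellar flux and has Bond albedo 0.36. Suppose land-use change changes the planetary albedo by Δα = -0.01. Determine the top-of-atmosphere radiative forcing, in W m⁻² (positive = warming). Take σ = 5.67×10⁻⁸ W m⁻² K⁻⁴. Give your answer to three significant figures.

3.70 W m⁻²

The change in absorbed flux is Δ[S(1−α)/4] = −SΔα/4 = 3.700 W m⁻².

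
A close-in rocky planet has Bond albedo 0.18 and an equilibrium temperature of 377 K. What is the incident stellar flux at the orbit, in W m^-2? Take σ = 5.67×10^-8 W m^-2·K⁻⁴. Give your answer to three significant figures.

Invert the energy balance for S: S = 4σT⁴/(1−α).
The emitted flux is σT⁴ = 1145 W m^-2.
So S = 4×1145/(1−0.18) = 5587 W m^-2.

5590 W m^-2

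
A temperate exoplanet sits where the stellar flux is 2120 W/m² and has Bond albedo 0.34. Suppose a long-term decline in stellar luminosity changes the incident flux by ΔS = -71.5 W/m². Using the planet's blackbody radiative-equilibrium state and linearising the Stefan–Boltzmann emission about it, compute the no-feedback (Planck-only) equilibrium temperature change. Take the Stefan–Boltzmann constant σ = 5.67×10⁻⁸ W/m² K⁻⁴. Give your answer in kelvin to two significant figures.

Reference equilibrium: T_e = [S(1−α)/(4σ)]^(1/4) = 280.3 K.
ΔF = Δ[S(1−α)]/4 = (1−0.34)·-71.5/4 = -11.80 W/m².
Planck response: λ_P = 4σT_e³ = 4·5.67×10⁻⁸·(280.3)³ = 4.993 W/m²/K.
Hence the no-feedback warming is ΔF/(4σT_e³) = -2.36 K.

-2.4 K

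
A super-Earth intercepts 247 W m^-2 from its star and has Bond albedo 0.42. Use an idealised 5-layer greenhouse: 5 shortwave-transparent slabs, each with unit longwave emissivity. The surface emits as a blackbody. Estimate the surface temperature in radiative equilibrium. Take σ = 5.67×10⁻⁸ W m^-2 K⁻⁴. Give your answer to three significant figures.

The effective emission temperature is T_e = [S(1−α)/(4σ)]^¼ = 158.5 K.
For an N-layer opaque stack, T_s⁴ = (N+1)T_e⁴, hence T_s = (6)^(1/4)×158.5 K = 248.1 K.

248 K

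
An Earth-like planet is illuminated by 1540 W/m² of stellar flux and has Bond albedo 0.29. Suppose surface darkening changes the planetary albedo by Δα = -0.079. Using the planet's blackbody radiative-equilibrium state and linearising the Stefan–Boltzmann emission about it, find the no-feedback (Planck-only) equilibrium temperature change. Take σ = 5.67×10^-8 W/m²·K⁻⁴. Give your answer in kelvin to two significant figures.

The baseline emission temperature is T_e = 263.5 K.
ΔF = −(S/4)Δα = −(1540/4)×(-0.079) = 30.41 W/m².
Planck response: λ_P = 4σT_e³ = 4·5.67×10⁻⁸·(263.5)³ = 4.149 W/m²/K.
Hence the no-feedback warming is ΔF/(4σT_e³) = 7.33 K.

7.3 K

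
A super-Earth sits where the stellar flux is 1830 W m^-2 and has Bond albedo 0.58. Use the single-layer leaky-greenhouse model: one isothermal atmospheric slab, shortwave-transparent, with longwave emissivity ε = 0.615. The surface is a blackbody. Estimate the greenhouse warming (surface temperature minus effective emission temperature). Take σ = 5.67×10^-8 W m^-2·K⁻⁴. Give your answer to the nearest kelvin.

At the top of the atmosphere, σT_e⁴ = S(1−α)/4 = 192.2 W m^-2, giving T_e = 241.3 K.
Surface balance with a leaky layer gives σT_s⁴ = σT_e⁴·2/(2−ε), so T_s = T_e·[2/(2−0.615)]^(1/4) = 264.5 K.
The atmosphere warms the surface by 23.21 K.

23 kelvin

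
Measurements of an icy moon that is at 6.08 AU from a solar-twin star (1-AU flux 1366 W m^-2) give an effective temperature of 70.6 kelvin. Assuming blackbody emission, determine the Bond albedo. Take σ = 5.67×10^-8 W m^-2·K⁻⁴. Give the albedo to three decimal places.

Flux at the orbit: S = 1366/(6.08)² = 36.95 W m^-2.
Rearranging the radiative balance, α = 1 − 4σT⁴/S.
σT⁴ = 1.409 W m^-2, so 4σT⁴ = 5.635 W m^-2.
1−α = 5.635/36.95 = 0.1525, so α = 0.8475.

0.848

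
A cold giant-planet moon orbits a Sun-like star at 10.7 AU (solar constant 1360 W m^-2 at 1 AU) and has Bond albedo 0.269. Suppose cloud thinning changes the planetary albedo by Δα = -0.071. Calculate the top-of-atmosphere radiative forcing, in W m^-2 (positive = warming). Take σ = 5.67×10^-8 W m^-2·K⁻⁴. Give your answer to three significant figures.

0.211 W m^-2

Irradiance scales as 1/d², so S = 1360 W m^-2 × (1/10.7)² = 11.88 W m^-2.
TOA radiative forcing: ΔF = −S·Δα/4 = −11.88·(-0.071)/4 = 0.2108 W m^-2.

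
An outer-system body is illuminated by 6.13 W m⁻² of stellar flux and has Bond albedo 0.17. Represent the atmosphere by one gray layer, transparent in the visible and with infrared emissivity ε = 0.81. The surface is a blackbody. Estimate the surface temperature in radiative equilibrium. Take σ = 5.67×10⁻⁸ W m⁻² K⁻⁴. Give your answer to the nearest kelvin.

78 kelvin

The planet radiates to space at T_e = [S(1−α)/(4σ)]^(1/4) = 68.82 K.
Surface balance with a leaky layer gives σT_s⁴ = σT_e⁴·2/(2−ε), so T_s = T_e·[2/(2−0.81)]^(1/4) = 78.36 K.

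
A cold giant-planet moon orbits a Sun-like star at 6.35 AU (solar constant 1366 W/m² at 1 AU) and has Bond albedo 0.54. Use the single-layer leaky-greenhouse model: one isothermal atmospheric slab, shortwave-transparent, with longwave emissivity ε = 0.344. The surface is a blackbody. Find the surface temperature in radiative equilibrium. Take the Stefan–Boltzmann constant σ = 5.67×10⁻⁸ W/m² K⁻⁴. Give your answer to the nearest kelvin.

Irradiance scales as 1/d², so S = 1366 W/m² × (1/6.35)² = 33.88 W/m².
At the top of the atmosphere, σT_e⁴ = S(1−α)/4 = 3.896 W/m², giving T_e = 91.04 K.
Surface balance with a leaky layer gives σT_s⁴ = σT_e⁴·2/(2−ε), so T_s = T_e·[2/(2−0.344)]^(1/4) = 95.44 K.

95 K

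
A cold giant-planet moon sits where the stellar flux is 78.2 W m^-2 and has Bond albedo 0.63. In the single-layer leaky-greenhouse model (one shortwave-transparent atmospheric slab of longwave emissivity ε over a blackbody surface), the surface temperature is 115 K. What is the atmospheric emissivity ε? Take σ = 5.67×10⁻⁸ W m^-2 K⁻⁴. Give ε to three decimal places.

0.541

TOA balance gives T_e = 106.3 K.
Since (2−ε)/2 = (T_e/T_s)⁴ = 0.7294, ε = 0.5412.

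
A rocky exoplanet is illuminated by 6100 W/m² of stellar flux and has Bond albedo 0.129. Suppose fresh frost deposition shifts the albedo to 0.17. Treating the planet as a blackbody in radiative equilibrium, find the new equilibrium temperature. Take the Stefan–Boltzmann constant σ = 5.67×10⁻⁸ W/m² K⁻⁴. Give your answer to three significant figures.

387 kelvin

New equilibrium: T₂ = [(1−0.17)·6100/(4σ)]^(1/4) = 386.5 K.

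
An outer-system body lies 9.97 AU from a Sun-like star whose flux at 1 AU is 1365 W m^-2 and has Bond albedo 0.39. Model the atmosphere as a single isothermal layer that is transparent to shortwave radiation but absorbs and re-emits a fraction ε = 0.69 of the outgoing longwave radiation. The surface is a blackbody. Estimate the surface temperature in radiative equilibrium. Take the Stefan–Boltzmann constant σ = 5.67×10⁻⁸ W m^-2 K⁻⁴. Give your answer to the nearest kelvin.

87 K

Irradiance scales as 1/d², so S = 1365 W m^-2 × (1/9.97)² = 13.73 W m^-2.
Effective emission temperature (TOA balance): σT_e⁴ = S(1−α)/4 = 2.094 W m^-2 → T_e = 77.96 K.
For a single slab of emissivity ε, T_s⁴ = 2T_e⁴/(2−ε); thus T_s = 77.96·(1.527)^(1/4) = 86.66 K.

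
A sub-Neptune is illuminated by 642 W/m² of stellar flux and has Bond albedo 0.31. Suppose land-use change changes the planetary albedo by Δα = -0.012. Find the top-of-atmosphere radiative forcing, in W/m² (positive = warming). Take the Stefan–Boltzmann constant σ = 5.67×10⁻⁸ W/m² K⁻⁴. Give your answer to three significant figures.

1.93 W/m²

TOA radiative forcing: ΔF = −S·Δα/4 = −642.0·(-0.012)/4 = 1.926 W/m².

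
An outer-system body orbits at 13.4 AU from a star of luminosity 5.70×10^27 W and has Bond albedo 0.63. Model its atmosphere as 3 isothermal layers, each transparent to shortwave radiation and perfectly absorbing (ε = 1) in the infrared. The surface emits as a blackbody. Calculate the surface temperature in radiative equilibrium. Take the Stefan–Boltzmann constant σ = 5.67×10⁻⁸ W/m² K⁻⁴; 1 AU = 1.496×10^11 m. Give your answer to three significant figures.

165 kelvin

d = 13.4 × 1.496×10^11 m = 2.005×10^12 m.
Flux at the orbit: S = L/(4πd²) = 5.70×10^27/(4π·(2.00×10^12)²) = 112.9 W/m².
Top-of-atmosphere balance: σT_e⁴ = S(1−α)/4 = 10.44 W/m² → T_e = 116.5 K.
For an N-layer opaque stack, T_s⁴ = (N+1)T_e⁴, hence T_s = (4)^(1/4)×116.5 K = 164.7 K.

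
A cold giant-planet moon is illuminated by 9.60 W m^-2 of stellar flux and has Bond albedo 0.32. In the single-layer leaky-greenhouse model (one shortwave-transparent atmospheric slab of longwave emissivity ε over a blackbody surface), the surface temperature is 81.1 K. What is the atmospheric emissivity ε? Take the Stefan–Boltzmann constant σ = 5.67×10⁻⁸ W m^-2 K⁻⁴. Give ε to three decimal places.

0.669

TOA balance gives T_e = 73.25 K.
Since (2−ε)/2 = (T_e/T_s)⁴ = 0.6654, ε = 0.6693.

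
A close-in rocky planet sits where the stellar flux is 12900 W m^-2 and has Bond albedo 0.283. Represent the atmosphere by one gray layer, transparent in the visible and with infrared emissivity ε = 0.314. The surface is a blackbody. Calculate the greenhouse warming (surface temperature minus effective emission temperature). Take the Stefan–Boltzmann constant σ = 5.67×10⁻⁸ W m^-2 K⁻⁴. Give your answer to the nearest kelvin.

Effective emission temperature (TOA balance): σT_e⁴ = S(1−α)/4 = 2312 W m^-2 → T_e = 449.4 K.
The surface balance (absorbed SW + ε·downward IR = σT_s⁴) with T_a⁴ = T_s⁴/2 reduces to T_s = T_e·[2/(2−ε)]^¼ = 469.0 K.
The atmosphere warms the surface by 19.60 K.

20 kelvin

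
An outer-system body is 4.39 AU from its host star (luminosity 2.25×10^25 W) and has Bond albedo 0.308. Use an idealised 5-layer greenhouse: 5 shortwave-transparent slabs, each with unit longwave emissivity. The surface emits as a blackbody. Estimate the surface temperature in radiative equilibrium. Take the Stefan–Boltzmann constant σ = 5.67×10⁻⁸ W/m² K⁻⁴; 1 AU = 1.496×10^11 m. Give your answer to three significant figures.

93.4 kelvin

Orbital distance: d = 4.39 AU = 6.567×10^11 m.
Flux at the orbit: S = L/(4πd²) = 2.25×10^25/(4π·(6.57×10^11)²) = 4.151 W/m².
Top-of-atmosphere balance: σT_e⁴ = S(1−α)/4 = 0.7182 W/m² → T_e = 59.66 K.
With N = 5 opaque layers, T_s = (N+1)^(1/4)·T_e = 6^(1/4)·59.66 = 93.37 K.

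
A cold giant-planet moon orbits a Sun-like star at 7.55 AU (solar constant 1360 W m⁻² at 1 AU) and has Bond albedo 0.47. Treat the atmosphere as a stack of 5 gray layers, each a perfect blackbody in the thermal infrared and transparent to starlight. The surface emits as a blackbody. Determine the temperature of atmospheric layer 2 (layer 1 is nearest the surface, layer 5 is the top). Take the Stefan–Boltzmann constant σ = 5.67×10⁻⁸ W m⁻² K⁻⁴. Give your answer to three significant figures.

122 K

By the inverse-square law, S = 1360/7.55² = 23.86 W m⁻².
Top-of-atmosphere balance: σT_e⁴ = S(1−α)/4 = 3.161 W m⁻² → T_e = 86.41 K.
In the N-layer model, layer k (counted from the surface) has T_k = (N+1−k)^(1/4)·T_e.
T_2 = (4)^(1/4)·86.41 = 122.2 K.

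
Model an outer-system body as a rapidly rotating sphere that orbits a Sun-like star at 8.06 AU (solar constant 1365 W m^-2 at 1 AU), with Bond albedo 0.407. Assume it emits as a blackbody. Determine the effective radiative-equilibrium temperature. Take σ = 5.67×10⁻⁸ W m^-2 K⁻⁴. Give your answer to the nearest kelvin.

By the inverse-square law, S = 1365/8.06² = 21.01 W m^-2.
Averaging over the sphere, the absorbed flux is S(1−α)/4 = 3.115 W m^-2.
Set σT⁴ = 3.115 → T = (3.115/σ)^(1/4) = 86.09 K.

86 K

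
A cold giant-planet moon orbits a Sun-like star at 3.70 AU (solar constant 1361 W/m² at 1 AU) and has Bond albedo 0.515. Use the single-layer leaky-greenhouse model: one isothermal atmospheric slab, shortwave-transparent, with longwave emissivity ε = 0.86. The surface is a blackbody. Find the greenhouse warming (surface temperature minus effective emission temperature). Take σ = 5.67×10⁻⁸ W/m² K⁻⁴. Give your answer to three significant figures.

By the inverse-square law, S = 1361/3.70² = 99.42 W/m².
At the top of the atmosphere, σT_e⁴ = S(1−α)/4 = 12.05 W/m², giving T_e = 120.8 K.
The surface balance (absorbed SW + ε·downward IR = σT_s⁴) with T_a⁴ = T_s⁴/2 reduces to T_s = T_e·[2/(2−ε)]^¼ = 139.0 K.
The atmosphere warms the surface by 18.22 K.

18.2 kelvin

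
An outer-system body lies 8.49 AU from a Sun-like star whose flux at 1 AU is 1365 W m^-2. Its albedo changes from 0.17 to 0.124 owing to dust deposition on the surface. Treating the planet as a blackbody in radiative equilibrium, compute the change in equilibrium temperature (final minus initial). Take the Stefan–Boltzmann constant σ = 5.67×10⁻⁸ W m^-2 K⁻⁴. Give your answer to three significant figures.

1.24 K

Irradiance scales as 1/d², so S = 1365 W m^-2 × (1/8.49)² = 18.94 W m^-2.
With α = 0.17, T₁ = 91.24 K.
Final:   T₂ = [S(1−0.124)/(4σ)]^(1/4) = 92.48 K.
ΔT = T₂ − T₁ = 1.239 K.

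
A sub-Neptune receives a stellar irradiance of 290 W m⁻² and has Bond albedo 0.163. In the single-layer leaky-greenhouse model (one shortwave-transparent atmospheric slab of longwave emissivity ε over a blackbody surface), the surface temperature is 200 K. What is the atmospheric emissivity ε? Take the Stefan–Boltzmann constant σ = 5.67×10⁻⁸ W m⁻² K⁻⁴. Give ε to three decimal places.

0.662

TOA balance gives T_e = 180.9 K.
T_s⁴ = T_e⁴·2/(2−ε) → ε = 2 − 2(T_e/T_s)⁴ = 2 − 2·(180.9/200)⁴ = 0.6622.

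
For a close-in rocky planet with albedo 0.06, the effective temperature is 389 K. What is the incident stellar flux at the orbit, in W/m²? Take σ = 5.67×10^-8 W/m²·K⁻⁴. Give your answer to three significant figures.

From S(1−α)/4 = σT⁴: S = 4σT⁴/(1−α).
The emitted flux is σT⁴ = 1298 W/m².
So S = 4×1298/(1−0.06) = 5525 W/m².

5520 W/m²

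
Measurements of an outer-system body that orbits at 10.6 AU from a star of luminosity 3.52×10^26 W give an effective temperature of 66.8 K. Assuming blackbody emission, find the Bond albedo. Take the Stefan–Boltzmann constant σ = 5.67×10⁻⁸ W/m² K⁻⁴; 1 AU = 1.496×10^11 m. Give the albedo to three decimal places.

Orbital distance: d = 10.6 AU = 1.586×10^12 m.
Flux at the orbit: S = L/(4πd²) = 3.52×10^26/(4π·(1.59×10^12)²) = 11.14 W/m².
Rearranging the radiative balance, α = 1 − 4σT⁴/S.
4σT⁴ = 4·5.67×10⁻⁸·(66.8)⁴ = 4.516 W/m².
1−α = 4.516/11.14 = 0.4054, so α = 0.5946.

0.595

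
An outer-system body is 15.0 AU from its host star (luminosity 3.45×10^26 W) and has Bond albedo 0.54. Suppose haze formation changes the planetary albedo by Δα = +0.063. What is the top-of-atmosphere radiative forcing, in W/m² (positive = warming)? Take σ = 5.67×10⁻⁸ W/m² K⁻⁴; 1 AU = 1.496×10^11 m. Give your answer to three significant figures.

Orbital distance: d = 15.0 AU = 2.244×10^12 m.
Spreading L over a sphere of radius d: S = 3.45×10^26/(4π·2.24×10^12²) = 5.452 W/m².
TOA radiative forcing: ΔF = −S·Δα/4 = −5.452·(+0.063)/4 = -0.08587 W/m².

-0.0859 W/m²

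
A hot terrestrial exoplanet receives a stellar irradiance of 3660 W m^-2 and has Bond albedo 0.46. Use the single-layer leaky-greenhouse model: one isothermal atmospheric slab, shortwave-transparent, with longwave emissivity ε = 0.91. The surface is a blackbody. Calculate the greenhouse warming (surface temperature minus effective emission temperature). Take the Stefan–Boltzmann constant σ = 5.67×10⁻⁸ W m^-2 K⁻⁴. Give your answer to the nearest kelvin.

50 K

At the top of the atmosphere, σT_e⁴ = S(1−α)/4 = 494.1 W m^-2, giving T_e = 305.5 K.
For a single slab of emissivity ε, T_s⁴ = 2T_e⁴/(2−ε); thus T_s = 305.5·(1.835)^(1/4) = 355.6 K.
T_s − T_e = 355.6 − 305.5 = 50.06 K.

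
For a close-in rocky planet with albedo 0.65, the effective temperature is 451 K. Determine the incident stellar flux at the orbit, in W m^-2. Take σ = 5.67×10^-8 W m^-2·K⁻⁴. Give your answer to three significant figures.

26800 W m^-2

From S(1−α)/4 = σT⁴: S = 4σT⁴/(1−α).
σT⁴ = 5.67×10⁻⁸·(451)⁴ = 2346 W m^-2.
So S = 4×2346/(1−0.65) = 26810 W m^-2.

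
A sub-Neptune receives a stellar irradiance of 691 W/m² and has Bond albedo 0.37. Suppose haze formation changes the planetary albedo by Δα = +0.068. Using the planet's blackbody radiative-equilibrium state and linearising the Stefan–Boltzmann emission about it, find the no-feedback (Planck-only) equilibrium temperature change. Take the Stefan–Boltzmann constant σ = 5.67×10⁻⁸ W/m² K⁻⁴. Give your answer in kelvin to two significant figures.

The baseline emission temperature is T_e = 209.3 K.
TOA radiative forcing: ΔF = −S·Δα/4 = −691.0·(+0.068)/4 = -11.75 W/m².
Linearising σT⁴ gives d(σT⁴)/dT = 4σT_e³ = 2.080 W/m² per K.
So ΔT₀ = -11.75/2.080 = -5.65 K.

-5.6 K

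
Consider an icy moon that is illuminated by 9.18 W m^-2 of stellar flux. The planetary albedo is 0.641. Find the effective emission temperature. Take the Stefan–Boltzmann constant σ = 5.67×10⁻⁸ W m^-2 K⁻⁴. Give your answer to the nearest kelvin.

62 K

Absorbed flux (global mean): S(1−α)/4 = 9.180·0.359/4 = 0.8239 W m^-2.
Set σT⁴ = 0.8239 → T = (0.8239/σ)^(1/4) = 61.74 K.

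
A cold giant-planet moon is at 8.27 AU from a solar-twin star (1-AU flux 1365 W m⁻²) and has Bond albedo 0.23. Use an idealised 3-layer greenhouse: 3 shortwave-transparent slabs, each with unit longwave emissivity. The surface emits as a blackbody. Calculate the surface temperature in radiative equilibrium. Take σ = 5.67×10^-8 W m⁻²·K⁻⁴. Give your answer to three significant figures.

128 K

Flux at the orbit: S = 1365/(8.27)² = 19.96 W m⁻².
Top-of-atmosphere balance: σT_e⁴ = S(1−α)/4 = 3.842 W m⁻² → T_e = 90.73 K.
For an N-layer opaque stack, T_s⁴ = (N+1)T_e⁴, hence T_s = (4)^(1/4)×90.73 K = 128.3 K.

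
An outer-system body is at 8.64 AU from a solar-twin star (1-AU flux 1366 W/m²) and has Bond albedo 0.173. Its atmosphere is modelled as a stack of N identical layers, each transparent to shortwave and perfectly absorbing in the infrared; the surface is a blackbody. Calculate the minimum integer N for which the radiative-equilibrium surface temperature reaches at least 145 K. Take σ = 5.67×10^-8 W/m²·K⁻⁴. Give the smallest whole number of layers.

Flux at the orbit: S = 1366/(8.64)² = 18.30 W/m².
OLR = S(1−α)/4 = 3.783 W/m²; the top layer radiates at T_e = 90.38 K.
Need (N+1)T_e⁴ ≥ T_s⁴, i.e. N+1 ≥ (145/90.38)⁴ = 6.625.
The minimum whole number is N = 6.

6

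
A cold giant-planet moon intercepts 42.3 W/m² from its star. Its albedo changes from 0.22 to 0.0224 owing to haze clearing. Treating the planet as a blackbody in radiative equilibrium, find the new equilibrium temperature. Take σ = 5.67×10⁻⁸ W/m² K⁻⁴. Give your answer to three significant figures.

With the new albedo, S(1−α₂)/4 = 10.34 W/m², so T₂ = 116.2 K.

116 K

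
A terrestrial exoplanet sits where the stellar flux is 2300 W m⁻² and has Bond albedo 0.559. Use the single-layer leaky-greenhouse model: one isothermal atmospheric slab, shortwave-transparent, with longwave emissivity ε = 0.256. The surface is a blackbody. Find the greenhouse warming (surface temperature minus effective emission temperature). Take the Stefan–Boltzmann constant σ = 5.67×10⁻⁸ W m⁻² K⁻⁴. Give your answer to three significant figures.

At the top of the atmosphere, σT_e⁴ = S(1−α)/4 = 253.6 W m⁻², giving T_e = 258.6 K.
Surface balance with a leaky layer gives σT_s⁴ = σT_e⁴·2/(2−ε), so T_s = T_e·[2/(2−0.256)]^(1/4) = 267.6 K.
Greenhouse warming: T_s − T_e = 9.008 K.

9.01 K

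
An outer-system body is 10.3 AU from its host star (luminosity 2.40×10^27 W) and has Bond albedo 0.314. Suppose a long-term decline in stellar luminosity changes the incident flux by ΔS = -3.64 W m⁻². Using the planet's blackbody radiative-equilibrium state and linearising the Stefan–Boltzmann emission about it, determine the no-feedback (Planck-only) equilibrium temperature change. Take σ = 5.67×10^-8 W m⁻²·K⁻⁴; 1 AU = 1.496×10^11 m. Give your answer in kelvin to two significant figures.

-1.4 kelvin

d = 10.3 × 1.496×10^11 m = 1.541×10^12 m.
S = L/(4πd²) = 80.44 W m⁻².
Unperturbed T_e = [80.44·(1−0.314)/(4σ)]^¼ = 124.9 K.
ΔF = Δ[S(1−α)]/4 = (1−0.314)·-3.64/4 = -0.6243 W m⁻².
Linearising σT⁴ gives d(σT⁴)/dT = 4σT_e³ = 0.4418 W m⁻² per K.
So ΔT₀ = -0.6243/0.4418 = -1.41 K.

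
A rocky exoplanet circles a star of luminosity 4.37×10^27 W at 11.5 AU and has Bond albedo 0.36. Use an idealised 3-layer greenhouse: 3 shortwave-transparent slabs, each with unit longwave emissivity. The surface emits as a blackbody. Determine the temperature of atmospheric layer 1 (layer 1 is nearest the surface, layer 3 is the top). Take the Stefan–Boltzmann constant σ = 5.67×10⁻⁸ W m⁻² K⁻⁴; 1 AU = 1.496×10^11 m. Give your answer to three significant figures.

Orbital distance: d = 11.5 AU = 1.720×10^12 m.
Flux at the orbit: S = L/(4πd²) = 4.37×10^27/(4π·(1.72×10^12)²) = 117.5 W m⁻².
Top-of-atmosphere balance: σT_e⁴ = S(1−α)/4 = 18.80 W m⁻² → T_e = 134.9 K.
The net upward flux σT_e⁴ is constant between every pair of levels, so T_k⁴ = (N+1−k)T_e⁴.
With k = 1: T_1 = (3+1−1)^¼·134.9 K = 177.6 K.

178 kelvin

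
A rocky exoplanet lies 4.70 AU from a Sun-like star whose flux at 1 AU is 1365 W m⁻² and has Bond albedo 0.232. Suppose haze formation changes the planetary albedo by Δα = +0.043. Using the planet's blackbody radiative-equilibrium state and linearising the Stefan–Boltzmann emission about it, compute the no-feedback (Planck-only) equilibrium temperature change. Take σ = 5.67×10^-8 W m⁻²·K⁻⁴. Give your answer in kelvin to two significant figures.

By the inverse-square law, S = 1365/4.70² = 61.79 W m⁻².
Reference equilibrium: T_e = [S(1−α)/(4σ)]^(1/4) = 120.3 K.
The change in absorbed flux is Δ[S(1−α)/4] = −SΔα/4 = -0.6643 W m⁻².
Planck response: λ_P = 4σT_e³ = 4·5.67×10⁻⁸·(120.3)³ = 0.3946 W m⁻²/K.
So ΔT₀ = -0.6643/0.3946 = -1.68 K.

-1.7 K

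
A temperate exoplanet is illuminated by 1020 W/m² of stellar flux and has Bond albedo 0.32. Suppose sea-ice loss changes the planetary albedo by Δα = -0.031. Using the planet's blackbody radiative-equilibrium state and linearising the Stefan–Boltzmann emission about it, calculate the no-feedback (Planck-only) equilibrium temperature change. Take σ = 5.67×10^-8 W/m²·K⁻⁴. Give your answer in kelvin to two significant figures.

The baseline emission temperature is T_e = 235.2 K.
The change in absorbed flux is Δ[S(1−α)/4] = −SΔα/4 = 7.905 W/m².
Planck response: λ_P = 4σT_e³ = 4·5.67×10⁻⁸·(235.2)³ = 2.949 W/m²/K.
ΔT₀ = ΔF/λ_P = 7.905/2.949 = 2.68 K.

2.7 kelvin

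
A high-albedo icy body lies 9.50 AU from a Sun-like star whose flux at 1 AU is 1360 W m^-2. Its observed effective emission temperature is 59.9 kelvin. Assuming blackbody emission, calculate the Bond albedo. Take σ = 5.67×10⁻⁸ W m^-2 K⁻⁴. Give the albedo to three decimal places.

0.806

Flux at the orbit: S = 1360/(9.50)² = 15.07 W m^-2.
Rearranging the radiative balance, α = 1 − 4σT⁴/S.
4σT⁴ = 4·5.67×10⁻⁸·(59.9)⁴ = 2.920 W m^-2.
Hence α = 1 − 2.920/15.07 = 0.8062.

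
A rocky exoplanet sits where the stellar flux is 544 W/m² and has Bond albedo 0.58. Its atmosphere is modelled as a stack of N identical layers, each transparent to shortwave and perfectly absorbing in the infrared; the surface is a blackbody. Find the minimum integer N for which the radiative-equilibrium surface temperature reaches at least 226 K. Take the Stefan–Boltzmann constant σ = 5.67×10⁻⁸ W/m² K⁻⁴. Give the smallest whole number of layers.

The effective emission temperature is T_e = [S(1−α)/(4σ)]^¼ = 178.2 K.
Since T_s⁴ = (N+1)T_e⁴, we need N ≥ (T_s/T_e)⁴ − 1 = 1.590.
The minimum whole number is N = 2.

2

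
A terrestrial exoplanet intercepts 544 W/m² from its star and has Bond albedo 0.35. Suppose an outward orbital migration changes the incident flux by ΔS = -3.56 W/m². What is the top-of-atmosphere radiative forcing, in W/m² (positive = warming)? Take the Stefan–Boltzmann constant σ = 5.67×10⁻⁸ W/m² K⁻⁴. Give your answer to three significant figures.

-0.579 W/m²

Only a fraction (1−α) is absorbed and it's spread over 4πR², so ΔF = (1−α)ΔS/4 = -0.5785 W/m².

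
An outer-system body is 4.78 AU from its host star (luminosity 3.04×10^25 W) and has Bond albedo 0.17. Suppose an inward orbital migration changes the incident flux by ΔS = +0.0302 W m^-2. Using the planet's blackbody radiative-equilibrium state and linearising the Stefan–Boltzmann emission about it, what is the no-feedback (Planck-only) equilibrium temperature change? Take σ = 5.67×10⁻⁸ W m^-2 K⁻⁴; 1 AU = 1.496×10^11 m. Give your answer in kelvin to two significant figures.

0.10 kelvin

Orbital distance: d = 4.78 AU = 7.151×10^11 m.
Flux at the orbit: S = L/(4πd²) = 3.04×10^25/(4π·(7.15×10^11)²) = 4.731 W m^-2.
Reference equilibrium: T_e = [S(1−α)/(4σ)]^(1/4) = 64.51 K.
TOA radiative forcing: ΔF = (1−α)ΔS/4 = 0.83·(+0.0302)/4 = 0.006267 W m^-2.
The Planck feedback parameter is 4σT_e³ = 0.06087 W m^-2/K.
ΔT₀ = ΔF/λ_P = 0.006267/0.06087 = 0.103 K.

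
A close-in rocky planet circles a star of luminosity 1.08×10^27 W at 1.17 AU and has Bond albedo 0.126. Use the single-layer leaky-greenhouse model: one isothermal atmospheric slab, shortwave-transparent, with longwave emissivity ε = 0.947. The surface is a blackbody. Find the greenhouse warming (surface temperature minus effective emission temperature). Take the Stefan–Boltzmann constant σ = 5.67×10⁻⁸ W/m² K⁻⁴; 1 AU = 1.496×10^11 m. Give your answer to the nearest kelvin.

56 kelvin

Orbital distance: d = 1.17 AU = 1.750×10^11 m.
Spreading L over a sphere of radius d: S = 1.08×10^27/(4π·1.75×10^11²) = 2805 W/m².
Effective emission temperature (TOA balance): σT_e⁴ = S(1−α)/4 = 613.0 W/m² → T_e = 322.4 K.
Surface balance with a leaky layer gives σT_s⁴ = σT_e⁴·2/(2−ε), so T_s = T_e·[2/(2−0.947)]^(1/4) = 378.5 K.
Greenhouse warming: T_s − T_e = 56.09 K.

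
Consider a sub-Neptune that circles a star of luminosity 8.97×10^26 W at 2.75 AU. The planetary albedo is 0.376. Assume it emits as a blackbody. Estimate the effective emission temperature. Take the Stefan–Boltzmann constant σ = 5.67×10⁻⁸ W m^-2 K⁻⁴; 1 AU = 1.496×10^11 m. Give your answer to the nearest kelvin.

185 K

Orbital distance: d = 2.75 AU = 4.114×10^11 m.
S = L/(4πd²) = 421.7 W m^-2.
Absorbed flux (global mean): S(1−α)/4 = 421.7·0.624/4 = 65.79 W m^-2.
Balancing against σT⁴: T = (65.79/5.67×10⁻⁸)^(1/4) = 184.6 K.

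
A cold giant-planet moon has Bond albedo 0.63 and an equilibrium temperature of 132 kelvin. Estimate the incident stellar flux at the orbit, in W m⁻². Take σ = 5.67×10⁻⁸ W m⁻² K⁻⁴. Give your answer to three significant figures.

186 W m⁻²

Invert the energy balance for S: S = 4σT⁴/(1−α).
σT⁴ = 5.67×10⁻⁸·(132)⁴ = 17.21 W m⁻².
So S = 4×17.21/(1−0.63) = 186.1 W m⁻².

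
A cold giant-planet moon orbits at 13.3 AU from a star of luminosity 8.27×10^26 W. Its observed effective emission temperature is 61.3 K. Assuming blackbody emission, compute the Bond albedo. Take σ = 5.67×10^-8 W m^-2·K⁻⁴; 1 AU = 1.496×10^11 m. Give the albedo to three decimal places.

Orbital distance: d = 13.3 AU = 1.990×10^12 m.
S = L/(4πd²) = 16.62 W m^-2.
Energy balance: S(1−α)/4 = σT⁴, so 1−α = 4σT⁴/S.
σT⁴ = 0.8006 W m^-2, so 4σT⁴ = 3.202 W m^-2.
1−α = 3.202/16.62 = 0.1926, so α = 0.8074.

0.807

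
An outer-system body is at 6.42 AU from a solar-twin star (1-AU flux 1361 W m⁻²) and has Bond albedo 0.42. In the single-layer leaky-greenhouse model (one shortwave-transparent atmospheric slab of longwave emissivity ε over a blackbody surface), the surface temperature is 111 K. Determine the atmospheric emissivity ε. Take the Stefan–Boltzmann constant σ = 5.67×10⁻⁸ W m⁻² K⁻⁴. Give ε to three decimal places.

Irradiance scales as 1/d², so S = 1361 W m⁻² × (1/6.42)² = 33.02 W m⁻².
First, T_e = [33.02·(1−0.42)/(4σ)]^(1/4) = 95.86 K.
T_s⁴ = T_e⁴·2/(2−ε) → ε = 2 − 2(T_e/T_s)⁴ = 2 − 2·(95.86/111)⁴ = 0.8875.

0.887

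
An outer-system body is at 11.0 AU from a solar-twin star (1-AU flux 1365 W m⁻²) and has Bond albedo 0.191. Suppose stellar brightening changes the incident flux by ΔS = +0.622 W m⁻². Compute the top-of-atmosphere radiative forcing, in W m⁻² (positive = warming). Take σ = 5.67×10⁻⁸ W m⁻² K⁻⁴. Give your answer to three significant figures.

0.126 W m⁻²

Flux at the orbit: S = 1365/(11.0)² = 11.28 W m⁻².
ΔF = Δ[S(1−α)]/4 = (1−0.191)·+0.622/4 = 0.1258 W m⁻².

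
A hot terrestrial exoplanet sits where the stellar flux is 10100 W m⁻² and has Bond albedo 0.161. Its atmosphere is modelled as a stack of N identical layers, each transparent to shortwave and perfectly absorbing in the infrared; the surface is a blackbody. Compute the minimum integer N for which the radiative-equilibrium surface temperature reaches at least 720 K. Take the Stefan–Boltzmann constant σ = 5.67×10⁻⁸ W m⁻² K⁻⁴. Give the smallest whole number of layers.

7

OLR = S(1−α)/4 = 2118 W m⁻²; the top layer radiates at T_e = 439.7 K.
Since T_s⁴ = (N+1)T_e⁴, we need N ≥ (T_s/T_e)⁴ − 1 = 6.193.
So N ≥ 6.193; the smallest integer is N = 7.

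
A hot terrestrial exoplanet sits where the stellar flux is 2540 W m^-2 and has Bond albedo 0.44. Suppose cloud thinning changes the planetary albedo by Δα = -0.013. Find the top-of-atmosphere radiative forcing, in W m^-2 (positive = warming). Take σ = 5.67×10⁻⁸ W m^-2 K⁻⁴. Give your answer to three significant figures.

8.25 W m^-2

ΔF = −(S/4)Δα = −(2540/4)×(-0.013) = 8.255 W m^-2.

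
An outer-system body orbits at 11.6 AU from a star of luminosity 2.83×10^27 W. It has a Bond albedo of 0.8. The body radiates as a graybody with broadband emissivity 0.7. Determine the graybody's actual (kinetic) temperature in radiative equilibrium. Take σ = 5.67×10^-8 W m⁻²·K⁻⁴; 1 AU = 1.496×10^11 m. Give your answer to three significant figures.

98.5 K

Orbital distance: d = 11.6 AU = 1.735×10^12 m.
Spreading L over a sphere of radius d: S = 2.83×10^27/(4π·1.74×10^12²) = 74.78 W m⁻².
Averaging over the sphere, the absorbed flux is S(1−α)/4 = 3.739 W m⁻².
Radiative balance εσT⁴ = 3.739 gives T = [3.739/(0.7·σ)]^(1/4) = 98.52 K.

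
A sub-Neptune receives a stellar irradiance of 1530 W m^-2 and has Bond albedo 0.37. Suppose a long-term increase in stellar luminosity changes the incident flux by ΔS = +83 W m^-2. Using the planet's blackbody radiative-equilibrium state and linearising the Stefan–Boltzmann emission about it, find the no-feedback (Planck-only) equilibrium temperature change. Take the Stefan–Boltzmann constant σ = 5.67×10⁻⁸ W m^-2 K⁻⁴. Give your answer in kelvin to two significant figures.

3.5 K

Unperturbed T_e = [1530·(1−0.37)/(4σ)]^¼ = 255.3 K.
TOA radiative forcing: ΔF = (1−α)ΔS/4 = 0.63·(+83)/4 = 13.07 W m^-2.
Planck response: λ_P = 4σT_e³ = 4·5.67×10⁻⁸·(255.3)³ = 3.775 W m^-2/K.
ΔT₀ = ΔF/λ_P = 13.07/3.775 = 3.46 K.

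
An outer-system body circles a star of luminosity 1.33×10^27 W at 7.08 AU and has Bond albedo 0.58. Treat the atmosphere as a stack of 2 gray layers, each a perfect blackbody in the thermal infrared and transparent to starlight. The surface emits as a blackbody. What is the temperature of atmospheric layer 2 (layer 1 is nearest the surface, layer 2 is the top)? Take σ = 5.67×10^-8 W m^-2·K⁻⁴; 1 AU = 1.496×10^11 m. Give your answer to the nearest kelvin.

115 kelvin

d = 7.08 × 1.496×10^11 m = 1.059×10^12 m.
Flux at the orbit: S = L/(4πd²) = 1.33×10^27/(4π·(1.06×10^12)²) = 94.34 W m^-2.
Top-of-atmosphere balance: σT_e⁴ = S(1−α)/4 = 9.906 W m^-2 → T_e = 115.0 K.
In the N-layer model, layer k (counted from the surface) has T_k = (N+1−k)^(1/4)·T_e.
T_2 = (1)^(1/4)·115.0 = 115.0 K.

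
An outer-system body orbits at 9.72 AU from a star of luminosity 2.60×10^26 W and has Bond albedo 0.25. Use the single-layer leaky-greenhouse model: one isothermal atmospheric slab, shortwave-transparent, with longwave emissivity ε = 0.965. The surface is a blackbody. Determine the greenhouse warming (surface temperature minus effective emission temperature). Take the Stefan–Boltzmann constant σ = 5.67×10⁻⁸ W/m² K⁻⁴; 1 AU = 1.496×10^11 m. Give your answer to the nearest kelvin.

14 K

Orbital distance: d = 9.72 AU = 1.454×10^12 m.
S = L/(4πd²) = 9.785 W/m².
The planet radiates to space at T_e = [S(1−α)/(4σ)]^(1/4) = 75.42 K.
The surface balance (absorbed SW + ε·downward IR = σT_s⁴) with T_a⁴ = T_s⁴/2 reduces to T_s = T_e·[2/(2−ε)]^¼ = 88.92 K.
The atmosphere warms the surface by 13.50 K.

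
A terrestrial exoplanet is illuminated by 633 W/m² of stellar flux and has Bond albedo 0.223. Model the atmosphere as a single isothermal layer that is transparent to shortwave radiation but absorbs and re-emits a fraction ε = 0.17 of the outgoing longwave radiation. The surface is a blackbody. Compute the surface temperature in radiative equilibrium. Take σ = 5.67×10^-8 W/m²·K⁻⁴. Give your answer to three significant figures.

221 K

Effective emission temperature (TOA balance): σT_e⁴ = S(1−α)/4 = 123.0 W/m² → T_e = 215.8 K.
For a single slab of emissivity ε, T_s⁴ = 2T_e⁴/(2−ε); thus T_s = 215.8·(1.093)^(1/4) = 220.6 K.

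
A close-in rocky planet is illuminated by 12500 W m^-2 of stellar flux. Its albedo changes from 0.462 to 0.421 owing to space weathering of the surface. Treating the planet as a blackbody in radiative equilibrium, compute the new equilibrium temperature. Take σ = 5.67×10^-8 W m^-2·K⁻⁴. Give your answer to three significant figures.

423 K

T₂ = [S(1−α₂)/(4σ)]^(1/4) = [12500·0.579/(4σ)]^(1/4) = 422.7 K.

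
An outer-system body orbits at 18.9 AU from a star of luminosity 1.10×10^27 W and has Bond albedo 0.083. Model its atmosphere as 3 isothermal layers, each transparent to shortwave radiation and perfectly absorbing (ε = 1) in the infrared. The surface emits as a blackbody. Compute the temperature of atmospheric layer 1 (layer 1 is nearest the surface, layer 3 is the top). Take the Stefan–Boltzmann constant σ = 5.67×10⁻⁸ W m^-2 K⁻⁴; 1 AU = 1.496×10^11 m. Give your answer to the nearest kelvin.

107 K

Orbital distance: d = 18.9 AU = 2.827×10^12 m.
S = L/(4πd²) = 10.95 W m^-2.
Top-of-atmosphere balance: σT_e⁴ = S(1−α)/4 = 2.510 W m^-2 → T_e = 81.57 K.
Each opaque layer satisfies 2T_j⁴ = T_{j−1}⁴ + T_{j+1}⁴, giving T_k⁴ = (N+1−k)T_e⁴.
T_1 = (3)^(1/4)·81.57 = 107.4 K.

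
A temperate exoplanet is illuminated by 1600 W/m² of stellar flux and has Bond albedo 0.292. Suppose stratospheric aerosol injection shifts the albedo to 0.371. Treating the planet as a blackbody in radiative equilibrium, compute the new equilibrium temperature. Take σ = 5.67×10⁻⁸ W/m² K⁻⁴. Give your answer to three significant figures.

With the new albedo, S(1−α₂)/4 = 251.6 W/m², so T₂ = 258.1 K.

258 K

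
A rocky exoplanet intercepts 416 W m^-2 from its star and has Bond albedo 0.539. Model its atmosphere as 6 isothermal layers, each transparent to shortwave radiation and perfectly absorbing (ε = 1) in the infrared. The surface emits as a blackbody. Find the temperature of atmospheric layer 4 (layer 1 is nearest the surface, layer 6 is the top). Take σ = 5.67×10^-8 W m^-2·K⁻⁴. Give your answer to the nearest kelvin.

OLR = S(1−α)/4 = 47.94 W m^-2; the top layer radiates at T_e = 170.5 K.
In the N-layer model, layer k (counted from the surface) has T_k = (N+1−k)^(1/4)·T_e.
With k = 4: T_4 = (6+1−4)^¼·170.5 K = 224.4 K.

224 kelvin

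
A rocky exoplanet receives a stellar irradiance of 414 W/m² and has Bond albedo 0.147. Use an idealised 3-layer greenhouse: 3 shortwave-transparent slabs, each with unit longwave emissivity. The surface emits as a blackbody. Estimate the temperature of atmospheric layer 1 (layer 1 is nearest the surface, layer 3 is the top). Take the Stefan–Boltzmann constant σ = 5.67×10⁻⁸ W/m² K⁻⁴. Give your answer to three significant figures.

261 K

OLR = S(1−α)/4 = 88.29 W/m²; the top layer radiates at T_e = 198.6 K.
The net upward flux σT_e⁴ is constant between every pair of levels, so T_k⁴ = (N+1−k)T_e⁴.
T_1 = (3)^(1/4)·198.6 = 261.4 K.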